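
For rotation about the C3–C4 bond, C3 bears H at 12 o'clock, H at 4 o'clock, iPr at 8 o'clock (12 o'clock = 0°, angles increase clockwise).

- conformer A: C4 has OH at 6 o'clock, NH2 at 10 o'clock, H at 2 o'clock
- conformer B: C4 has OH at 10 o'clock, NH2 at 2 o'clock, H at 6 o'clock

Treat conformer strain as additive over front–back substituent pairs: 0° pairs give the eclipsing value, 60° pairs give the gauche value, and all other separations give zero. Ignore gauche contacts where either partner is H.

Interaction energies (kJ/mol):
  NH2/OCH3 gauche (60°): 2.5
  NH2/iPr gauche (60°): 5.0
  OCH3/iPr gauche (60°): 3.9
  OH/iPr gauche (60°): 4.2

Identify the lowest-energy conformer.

A (staggered): iPr–OH gauche, iPr–NH2 gauche; 4.2 + 5.0 = 9.2 kJ/mol.
B (staggered): iPr–OH gauche; 4.2 = 4.2 kJ/mol.
B has the lowest total (4.2 kJ/mol).

B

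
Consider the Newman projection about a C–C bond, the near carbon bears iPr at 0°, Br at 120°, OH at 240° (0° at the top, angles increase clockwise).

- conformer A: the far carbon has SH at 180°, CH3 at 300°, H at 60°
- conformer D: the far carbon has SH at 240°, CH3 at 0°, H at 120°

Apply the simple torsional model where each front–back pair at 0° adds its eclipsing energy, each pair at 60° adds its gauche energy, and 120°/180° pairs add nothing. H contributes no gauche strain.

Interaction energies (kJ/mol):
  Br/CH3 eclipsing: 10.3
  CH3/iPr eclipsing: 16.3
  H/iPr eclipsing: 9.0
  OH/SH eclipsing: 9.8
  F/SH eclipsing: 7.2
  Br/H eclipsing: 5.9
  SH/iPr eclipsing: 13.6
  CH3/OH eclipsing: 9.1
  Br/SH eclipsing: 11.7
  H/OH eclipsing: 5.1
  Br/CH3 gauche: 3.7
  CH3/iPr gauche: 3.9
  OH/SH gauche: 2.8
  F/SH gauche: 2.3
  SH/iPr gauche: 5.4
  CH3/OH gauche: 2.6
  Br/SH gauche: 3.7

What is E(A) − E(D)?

A (staggered): iPr–CH3 gauche, Br–SH gauche, OH–SH gauche, OH–CH3 gauche; 3.9 + 3.7 + 2.8 + 2.6 = 13.0 kJ/mol.
D (eclipsed): iPr–CH3 eclipsed, Br–H eclipsed, OH–SH eclipsed; 16.3 + 5.9 + 9.8 = 32.0 kJ/mol.
E(A) − E(D) = 13.0 − 32.0 = -19.0 kJ/mol.

-19.0 kJ/mol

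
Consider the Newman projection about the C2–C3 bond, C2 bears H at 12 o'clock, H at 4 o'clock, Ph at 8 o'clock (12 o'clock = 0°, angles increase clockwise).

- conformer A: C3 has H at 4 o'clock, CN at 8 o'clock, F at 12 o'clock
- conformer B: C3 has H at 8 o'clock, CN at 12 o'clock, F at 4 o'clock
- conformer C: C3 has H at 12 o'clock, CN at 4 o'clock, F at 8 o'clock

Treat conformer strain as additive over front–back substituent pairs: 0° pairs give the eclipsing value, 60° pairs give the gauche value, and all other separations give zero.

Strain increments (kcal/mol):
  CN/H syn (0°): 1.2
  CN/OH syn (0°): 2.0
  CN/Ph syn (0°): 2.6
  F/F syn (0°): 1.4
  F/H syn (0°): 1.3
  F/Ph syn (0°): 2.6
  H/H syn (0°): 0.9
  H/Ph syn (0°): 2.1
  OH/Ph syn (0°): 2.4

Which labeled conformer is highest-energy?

A (eclipsed): H(0°)/F(0°) eclipsed 1.3; H(120°)/H(120°) eclipsed 0.9; Ph(240°)/CN(240°) eclipsed 2.6 → 4.8 kcal/mol.
B (eclipsed): H(0°)/CN(0°) eclipsed 1.2; H(120°)/F(120°) eclipsed 1.3; Ph(240°)/H(240°) eclipsed 2.1 → 4.6 kcal/mol.
C (eclipsed): H(0°)/H(0°) eclipsed 0.9; H(120°)/CN(120°) eclipsed 1.2; Ph(240°)/F(240°) eclipsed 2.6 → 4.7 kcal/mol.
A has the highest total (4.8 kcal/mol).

A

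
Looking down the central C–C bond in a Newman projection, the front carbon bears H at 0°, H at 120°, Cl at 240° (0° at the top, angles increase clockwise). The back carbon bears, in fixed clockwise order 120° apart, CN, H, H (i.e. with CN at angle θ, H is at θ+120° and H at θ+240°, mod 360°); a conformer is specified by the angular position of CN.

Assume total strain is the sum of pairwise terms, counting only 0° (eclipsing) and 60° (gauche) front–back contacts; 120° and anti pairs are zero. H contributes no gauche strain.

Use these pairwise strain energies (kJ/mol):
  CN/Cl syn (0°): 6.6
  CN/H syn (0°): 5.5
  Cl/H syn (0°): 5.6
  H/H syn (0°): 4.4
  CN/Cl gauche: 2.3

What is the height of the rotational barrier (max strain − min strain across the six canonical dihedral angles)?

15.5 kJ/mol

CN at 0° (eclipsed): H–CN eclipsed, H–H eclipsed, Cl–H eclipsed; 5.5 + 4.4 + 5.6 = 15.5 kJ/mol.
CN at 60° (staggered): no non-H gauche contacts → 0.0 kJ/mol.
CN at 120° (eclipsed): H–H eclipsed, H–CN eclipsed, Cl–H eclipsed; 4.4 + 5.5 + 5.6 = 15.5 kJ/mol.
CN at 180° (staggered): Cl–CN gauche; 2.3 = 2.3 kJ/mol.
CN at 240° (eclipsed): H–H eclipsed, H–H eclipsed, Cl–CN eclipsed; 4.4 + 4.4 + 6.6 = 15.4 kJ/mol.
CN at 300° (staggered): Cl–CN gauche; 2.3 = 2.3 kJ/mol.
Max at 0° (15.5 kJ/mol), min at 60° (0.0 kJ/mol); barrier = 15.5 kJ/mol.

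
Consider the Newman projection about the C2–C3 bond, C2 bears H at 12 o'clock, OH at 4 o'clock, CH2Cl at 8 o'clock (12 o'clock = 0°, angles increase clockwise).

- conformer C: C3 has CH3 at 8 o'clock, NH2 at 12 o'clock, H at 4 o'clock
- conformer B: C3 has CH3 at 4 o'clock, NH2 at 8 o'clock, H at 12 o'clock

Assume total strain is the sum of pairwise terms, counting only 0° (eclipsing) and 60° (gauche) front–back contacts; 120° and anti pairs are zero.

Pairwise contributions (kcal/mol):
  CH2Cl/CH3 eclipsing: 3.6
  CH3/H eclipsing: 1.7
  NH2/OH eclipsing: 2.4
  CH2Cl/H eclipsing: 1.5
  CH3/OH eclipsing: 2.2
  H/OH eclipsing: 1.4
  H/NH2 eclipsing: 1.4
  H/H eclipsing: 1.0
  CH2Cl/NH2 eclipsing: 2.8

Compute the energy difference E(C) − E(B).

C (eclipsed): H(0°)/NH2(0°) eclipsed 1.4; OH(120°)/H(120°) eclipsed 1.4; CH2Cl(240°)/CH3(240°) eclipsed 3.6 → 6.4 kcal/mol.
B (eclipsed): H(0°)/H(0°) eclipsed 1.0; OH(120°)/CH3(120°) eclipsed 2.2; CH2Cl(240°)/NH2(240°) eclipsed 2.8 → 6.0 kcal/mol.
E(C) − E(B) = 6.4 − 6.0 = +0.4 kcal/mol.

+0.4 kcal/mol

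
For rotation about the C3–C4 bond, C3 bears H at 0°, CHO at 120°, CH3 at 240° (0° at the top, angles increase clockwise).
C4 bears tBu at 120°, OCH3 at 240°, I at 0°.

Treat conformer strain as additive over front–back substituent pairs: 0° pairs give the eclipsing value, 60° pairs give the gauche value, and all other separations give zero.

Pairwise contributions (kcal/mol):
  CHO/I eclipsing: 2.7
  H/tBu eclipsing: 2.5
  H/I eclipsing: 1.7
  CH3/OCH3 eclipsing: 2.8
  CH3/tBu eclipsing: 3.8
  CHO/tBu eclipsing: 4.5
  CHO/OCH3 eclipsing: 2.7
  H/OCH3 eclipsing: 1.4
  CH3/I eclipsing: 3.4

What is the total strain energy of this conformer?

This conformer is eclipsed. H at 0° is eclipsed with I at 0° (1.7); CHO at 120° is eclipsed with tBu at 120° (4.5); CH3 at 240° is eclipsed with OCH3 at 240° (2.8). Total 9.0 kcal/mol.

9.0 kcal/mol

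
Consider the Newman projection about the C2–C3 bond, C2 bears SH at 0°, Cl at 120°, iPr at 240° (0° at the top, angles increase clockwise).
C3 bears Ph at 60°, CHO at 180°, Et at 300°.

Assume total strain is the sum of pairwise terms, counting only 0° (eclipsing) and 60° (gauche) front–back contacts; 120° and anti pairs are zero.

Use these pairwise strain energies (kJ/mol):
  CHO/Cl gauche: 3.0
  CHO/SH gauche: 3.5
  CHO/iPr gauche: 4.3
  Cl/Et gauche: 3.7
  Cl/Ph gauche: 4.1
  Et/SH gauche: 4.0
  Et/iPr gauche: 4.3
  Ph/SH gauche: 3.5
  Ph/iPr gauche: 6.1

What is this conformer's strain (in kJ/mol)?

23.2 kJ/mol

This conformer (staggered): SH(0°)/Ph(60°) gauche 3.5; SH(0°)/Et(300°) gauche 4.0; Cl(120°)/Ph(60°) gauche 4.1; Cl(120°)/CHO(180°) gauche 3.0; iPr(240°)/CHO(180°) gauche 4.3; iPr(240°)/Et(300°) gauche 4.3 → 23.2 kJ/mol.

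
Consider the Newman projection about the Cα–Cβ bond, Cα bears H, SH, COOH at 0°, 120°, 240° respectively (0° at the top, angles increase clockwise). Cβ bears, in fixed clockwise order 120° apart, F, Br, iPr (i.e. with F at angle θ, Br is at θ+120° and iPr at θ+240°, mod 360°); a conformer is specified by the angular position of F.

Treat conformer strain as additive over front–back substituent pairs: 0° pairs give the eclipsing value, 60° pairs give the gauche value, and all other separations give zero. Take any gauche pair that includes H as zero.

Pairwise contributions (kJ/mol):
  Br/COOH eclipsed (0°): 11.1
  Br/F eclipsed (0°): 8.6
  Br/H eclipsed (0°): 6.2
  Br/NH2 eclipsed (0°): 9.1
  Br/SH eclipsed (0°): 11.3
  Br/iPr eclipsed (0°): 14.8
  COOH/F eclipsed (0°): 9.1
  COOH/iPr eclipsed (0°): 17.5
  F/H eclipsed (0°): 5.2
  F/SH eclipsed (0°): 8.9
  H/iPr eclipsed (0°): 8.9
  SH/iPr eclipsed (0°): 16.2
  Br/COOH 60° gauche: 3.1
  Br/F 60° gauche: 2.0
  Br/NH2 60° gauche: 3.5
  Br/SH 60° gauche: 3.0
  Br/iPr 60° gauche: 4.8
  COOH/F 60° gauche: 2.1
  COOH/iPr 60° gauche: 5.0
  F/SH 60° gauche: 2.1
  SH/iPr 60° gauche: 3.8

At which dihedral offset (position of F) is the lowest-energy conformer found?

F at 0° (eclipsed): H(0°)/F(0°) eclipsed 5.2; SH(120°)/Br(120°) eclipsed 11.3; COOH(240°)/iPr(240°) eclipsed 17.5 → 34.0 kJ/mol.
F at 60° (staggered): SH(120°)/F(60°) gauche 2.1; SH(120°)/Br(180°) gauche 3.0; COOH(240°)/Br(180°) gauche 3.1; COOH(240°)/iPr(300°) gauche 5.0 → 13.2 kJ/mol.
F at 120° (eclipsed): H(0°)/iPr(0°) eclipsed 8.9; SH(120°)/F(120°) eclipsed 8.9; COOH(240°)/Br(240°) eclipsed 11.1 → 28.9 kJ/mol.
F at 180° (staggered): SH(120°)/F(180°) gauche 2.1; SH(120°)/iPr(60°) gauche 3.8; COOH(240°)/F(180°) gauche 2.1; COOH(240°)/Br(300°) gauche 3.1 → 11.1 kJ/mol.
F at 240° (eclipsed): H(0°)/Br(0°) eclipsed 6.2; SH(120°)/iPr(120°) eclipsed 16.2; COOH(240°)/F(240°) eclipsed 9.1 → 31.5 kJ/mol.
F at 300° (staggered): SH(120°)/Br(60°) gauche 3.0; SH(120°)/iPr(180°) gauche 3.8; COOH(240°)/F(300°) gauche 2.1; COOH(240°)/iPr(180°) gauche 5.0 → 13.9 kJ/mol.
The minimum (11.1 kJ/mol) occurs with F at 180°.

180°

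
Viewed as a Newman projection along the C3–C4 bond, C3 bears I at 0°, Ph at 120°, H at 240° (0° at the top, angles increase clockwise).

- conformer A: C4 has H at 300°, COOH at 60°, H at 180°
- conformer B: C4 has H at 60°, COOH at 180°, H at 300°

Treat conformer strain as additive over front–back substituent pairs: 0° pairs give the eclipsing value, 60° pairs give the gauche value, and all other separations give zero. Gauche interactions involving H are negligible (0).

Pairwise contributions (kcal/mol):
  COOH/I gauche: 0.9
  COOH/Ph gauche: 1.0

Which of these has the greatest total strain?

A

A (staggered): I–COOH gauche, Ph–COOH gauche; 0.9 + 1.0 = 1.9 kcal/mol.
B (staggered): Ph–COOH gauche; 1.0 = 1.0 kcal/mol.
A has the highest total (1.9 kcal/mol).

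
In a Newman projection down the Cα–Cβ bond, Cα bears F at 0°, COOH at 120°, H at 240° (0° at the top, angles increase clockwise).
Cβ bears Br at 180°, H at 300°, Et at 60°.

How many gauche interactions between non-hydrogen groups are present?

3

Non-H gauche pairs: F(0°)/Et(60°); COOH(120°)/Br(180°); COOH(120°)/Et(60°) — 3 interactions.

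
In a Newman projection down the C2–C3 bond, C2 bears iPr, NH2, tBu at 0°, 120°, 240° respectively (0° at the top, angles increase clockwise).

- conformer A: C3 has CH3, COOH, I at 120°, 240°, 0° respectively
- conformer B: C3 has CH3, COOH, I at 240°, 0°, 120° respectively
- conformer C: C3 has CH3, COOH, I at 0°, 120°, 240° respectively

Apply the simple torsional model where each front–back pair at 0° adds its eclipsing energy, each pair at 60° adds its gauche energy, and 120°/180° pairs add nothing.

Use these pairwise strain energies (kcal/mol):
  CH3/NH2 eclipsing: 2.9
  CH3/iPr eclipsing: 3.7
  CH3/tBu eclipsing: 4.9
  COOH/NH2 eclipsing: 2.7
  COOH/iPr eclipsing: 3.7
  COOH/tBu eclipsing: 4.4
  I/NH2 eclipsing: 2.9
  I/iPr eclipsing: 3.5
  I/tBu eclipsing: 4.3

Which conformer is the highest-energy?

B

A (eclipsed): iPr–I eclipsed, NH2–CH3 eclipsed, tBu–COOH eclipsed; 3.5 + 2.9 + 4.4 = 10.8 kcal/mol.
B (eclipsed): iPr–COOH eclipsed, NH2–I eclipsed, tBu–CH3 eclipsed; 3.7 + 2.9 + 4.9 = 11.5 kcal/mol.
C (eclipsed): iPr–CH3 eclipsed, NH2–COOH eclipsed, tBu–I eclipsed; 3.7 + 2.7 + 4.3 = 10.7 kcal/mol.
B has the highest total (11.5 kcal/mol).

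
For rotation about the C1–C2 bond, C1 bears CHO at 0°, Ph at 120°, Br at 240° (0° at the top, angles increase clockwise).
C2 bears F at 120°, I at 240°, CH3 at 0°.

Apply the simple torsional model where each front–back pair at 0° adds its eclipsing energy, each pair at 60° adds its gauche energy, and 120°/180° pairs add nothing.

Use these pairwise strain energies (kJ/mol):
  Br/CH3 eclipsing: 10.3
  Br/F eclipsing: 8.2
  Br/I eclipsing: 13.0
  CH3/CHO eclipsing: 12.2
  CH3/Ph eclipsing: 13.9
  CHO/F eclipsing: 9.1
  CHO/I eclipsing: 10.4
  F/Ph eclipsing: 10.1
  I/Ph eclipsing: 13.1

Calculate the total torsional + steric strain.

35.3 kJ/mol

This conformer (eclipsed): CHO(0°)/CH3(0°) eclipsed 12.2; Ph(120°)/F(120°) eclipsed 10.1; Br(240°)/I(240°) eclipsed 13.0 → 35.3 kJ/mol.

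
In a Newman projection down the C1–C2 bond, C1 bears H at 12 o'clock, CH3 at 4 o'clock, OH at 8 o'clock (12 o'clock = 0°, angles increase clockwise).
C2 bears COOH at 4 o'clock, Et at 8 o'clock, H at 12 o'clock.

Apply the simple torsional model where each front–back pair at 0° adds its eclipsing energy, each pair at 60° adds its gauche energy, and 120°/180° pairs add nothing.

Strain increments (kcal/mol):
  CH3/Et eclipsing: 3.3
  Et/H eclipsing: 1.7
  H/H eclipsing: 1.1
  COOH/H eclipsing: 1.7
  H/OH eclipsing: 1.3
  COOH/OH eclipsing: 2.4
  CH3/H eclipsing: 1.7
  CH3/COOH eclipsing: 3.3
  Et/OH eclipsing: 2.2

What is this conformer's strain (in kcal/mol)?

This conformer is eclipsed. H at 0° is eclipsed with H at 0° (1.1); CH3 at 120° is eclipsed with COOH at 120° (3.3); OH at 240° is eclipsed with Et at 240° (2.2). Total 6.6 kcal/mol.

6.6 kcal/mol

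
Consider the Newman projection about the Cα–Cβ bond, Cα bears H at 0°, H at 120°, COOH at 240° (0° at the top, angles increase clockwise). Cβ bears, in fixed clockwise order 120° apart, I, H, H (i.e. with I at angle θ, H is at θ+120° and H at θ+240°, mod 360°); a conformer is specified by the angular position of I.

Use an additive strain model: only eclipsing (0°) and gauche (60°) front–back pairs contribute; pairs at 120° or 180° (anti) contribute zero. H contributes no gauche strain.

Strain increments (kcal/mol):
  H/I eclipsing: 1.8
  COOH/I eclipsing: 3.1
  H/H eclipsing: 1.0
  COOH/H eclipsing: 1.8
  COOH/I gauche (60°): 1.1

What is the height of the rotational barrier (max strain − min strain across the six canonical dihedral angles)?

I at 0° is eclipsed. H at 0° is eclipsed with I at 0° (1.8); H at 120° is eclipsed with H at 120° (1.0); COOH at 240° is eclipsed with H at 240° (1.8). Total 4.6 kcal/mol.
I at 60° (staggered): no non-H gauche contacts → 0.0 kcal/mol.
I at 120° is eclipsed. H at 0° is eclipsed with H at 0° (1.0); H at 120° is eclipsed with I at 120° (1.8); COOH at 240° is eclipsed with H at 240° (1.8). Total 4.6 kcal/mol.
I at 180° is staggered. COOH at 240° is gauche with I at 180° (1.1). Total 1.1 kcal/mol.
I at 240° is eclipsed. H at 0° is eclipsed with H at 0° (1.0); H at 120° is eclipsed with H at 120° (1.0); COOH at 240° is eclipsed with I at 240° (3.1). Total 5.1 kcal/mol.
I at 300° is staggered. COOH at 240° is gauche with I at 300° (1.1). Total 1.1 kcal/mol.
Max at 240° (5.1 kcal/mol), min at 60° (0.0 kcal/mol); barrier = 5.1 kcal/mol.

5.1 kcal/mol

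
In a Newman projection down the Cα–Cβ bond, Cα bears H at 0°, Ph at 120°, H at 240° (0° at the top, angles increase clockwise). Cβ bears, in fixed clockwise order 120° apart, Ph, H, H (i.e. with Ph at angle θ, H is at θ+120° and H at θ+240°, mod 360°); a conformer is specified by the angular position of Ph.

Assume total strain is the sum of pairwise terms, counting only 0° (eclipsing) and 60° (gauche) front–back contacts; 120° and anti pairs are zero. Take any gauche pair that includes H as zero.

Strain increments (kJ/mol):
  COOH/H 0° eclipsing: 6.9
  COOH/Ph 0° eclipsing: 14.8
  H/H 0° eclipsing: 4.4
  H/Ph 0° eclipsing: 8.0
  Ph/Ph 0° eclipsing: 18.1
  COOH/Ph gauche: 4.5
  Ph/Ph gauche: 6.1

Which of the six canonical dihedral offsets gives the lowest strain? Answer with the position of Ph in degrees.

300°

Ph at 0° (eclipsed): H–Ph eclipsed, Ph–H eclipsed, H–H eclipsed; 8.0 + 8.0 + 4.4 = 20.4 kJ/mol.
Ph at 60° (staggered): Ph–Ph gauche; 6.1 = 6.1 kJ/mol.
Ph at 120° (eclipsed): H–H eclipsed, Ph–Ph eclipsed, H–H eclipsed; 4.4 + 18.1 + 4.4 = 26.9 kJ/mol.
Ph at 180° (staggered): Ph–Ph gauche; 6.1 = 6.1 kJ/mol.
Ph at 240° (eclipsed): H–H eclipsed, Ph–H eclipsed, H–Ph eclipsed; 4.4 + 8.0 + 8.0 = 20.4 kJ/mol.
Ph at 300° (staggered): no non-H gauche contacts → 0.0 kJ/mol.
The minimum (0.0 kJ/mol) occurs with Ph at 300°.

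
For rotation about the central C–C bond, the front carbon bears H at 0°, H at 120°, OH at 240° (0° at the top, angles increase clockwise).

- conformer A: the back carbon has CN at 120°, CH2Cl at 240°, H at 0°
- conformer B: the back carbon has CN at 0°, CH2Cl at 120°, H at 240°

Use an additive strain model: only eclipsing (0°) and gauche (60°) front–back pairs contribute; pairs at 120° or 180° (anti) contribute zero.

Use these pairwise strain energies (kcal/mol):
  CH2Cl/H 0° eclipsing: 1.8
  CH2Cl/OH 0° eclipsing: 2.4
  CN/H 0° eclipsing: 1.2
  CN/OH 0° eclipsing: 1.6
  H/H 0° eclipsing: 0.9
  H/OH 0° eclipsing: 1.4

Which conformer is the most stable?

B

A (eclipsed): H–H eclipsed, H–CN eclipsed, OH–CH2Cl eclipsed; 0.9 + 1.2 + 2.4 = 4.5 kcal/mol.
B (eclipsed): H–CN eclipsed, H–CH2Cl eclipsed, OH–H eclipsed; 1.2 + 1.8 + 1.4 = 4.4 kcal/mol.
B has the lowest total (4.4 kcal/mol).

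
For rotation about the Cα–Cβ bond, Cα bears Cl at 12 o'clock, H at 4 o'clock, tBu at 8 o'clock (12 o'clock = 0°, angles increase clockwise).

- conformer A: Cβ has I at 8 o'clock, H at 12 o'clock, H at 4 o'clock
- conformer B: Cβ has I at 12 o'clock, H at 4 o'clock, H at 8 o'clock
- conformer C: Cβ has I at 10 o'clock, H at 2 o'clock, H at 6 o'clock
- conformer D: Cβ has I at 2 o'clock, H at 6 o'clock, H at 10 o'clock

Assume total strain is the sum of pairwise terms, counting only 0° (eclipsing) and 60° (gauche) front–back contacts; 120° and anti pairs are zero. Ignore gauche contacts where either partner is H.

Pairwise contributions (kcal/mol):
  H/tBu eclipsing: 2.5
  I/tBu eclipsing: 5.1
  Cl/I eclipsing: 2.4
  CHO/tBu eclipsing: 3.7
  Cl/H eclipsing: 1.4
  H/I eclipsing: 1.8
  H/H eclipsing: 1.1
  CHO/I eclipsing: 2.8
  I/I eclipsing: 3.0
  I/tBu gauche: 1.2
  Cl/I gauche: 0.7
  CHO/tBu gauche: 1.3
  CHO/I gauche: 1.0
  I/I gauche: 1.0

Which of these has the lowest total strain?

D

A (eclipsed): Cl–H eclipsed, H–H eclipsed, tBu–I eclipsed; 1.4 + 1.1 + 5.1 = 7.6 kcal/mol.
B (eclipsed): Cl–I eclipsed, H–H eclipsed, tBu–H eclipsed; 2.4 + 1.1 + 2.5 = 6.0 kcal/mol.
C (staggered): Cl–I gauche, tBu–I gauche; 0.7 + 1.2 = 1.9 kcal/mol.
D (staggered): Cl–I gauche; 0.7 = 0.7 kcal/mol.
D has the lowest total (0.7 kcal/mol).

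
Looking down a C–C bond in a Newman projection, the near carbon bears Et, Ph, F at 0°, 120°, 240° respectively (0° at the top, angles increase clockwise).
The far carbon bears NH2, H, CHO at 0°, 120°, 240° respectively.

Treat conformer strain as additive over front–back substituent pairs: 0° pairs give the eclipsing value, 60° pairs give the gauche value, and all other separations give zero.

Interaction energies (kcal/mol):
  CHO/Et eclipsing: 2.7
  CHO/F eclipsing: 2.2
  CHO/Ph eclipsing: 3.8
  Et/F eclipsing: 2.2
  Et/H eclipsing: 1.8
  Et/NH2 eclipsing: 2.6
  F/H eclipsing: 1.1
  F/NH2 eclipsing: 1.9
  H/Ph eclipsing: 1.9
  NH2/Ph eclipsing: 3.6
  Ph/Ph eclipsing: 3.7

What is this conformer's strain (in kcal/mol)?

This conformer is eclipsed. Et at 0° is eclipsed with NH2 at 0° (2.6); Ph at 120° is eclipsed with H at 120° (1.9); F at 240° is eclipsed with CHO at 240° (2.2). Total 6.7 kcal/mol.

6.7 kcal/mol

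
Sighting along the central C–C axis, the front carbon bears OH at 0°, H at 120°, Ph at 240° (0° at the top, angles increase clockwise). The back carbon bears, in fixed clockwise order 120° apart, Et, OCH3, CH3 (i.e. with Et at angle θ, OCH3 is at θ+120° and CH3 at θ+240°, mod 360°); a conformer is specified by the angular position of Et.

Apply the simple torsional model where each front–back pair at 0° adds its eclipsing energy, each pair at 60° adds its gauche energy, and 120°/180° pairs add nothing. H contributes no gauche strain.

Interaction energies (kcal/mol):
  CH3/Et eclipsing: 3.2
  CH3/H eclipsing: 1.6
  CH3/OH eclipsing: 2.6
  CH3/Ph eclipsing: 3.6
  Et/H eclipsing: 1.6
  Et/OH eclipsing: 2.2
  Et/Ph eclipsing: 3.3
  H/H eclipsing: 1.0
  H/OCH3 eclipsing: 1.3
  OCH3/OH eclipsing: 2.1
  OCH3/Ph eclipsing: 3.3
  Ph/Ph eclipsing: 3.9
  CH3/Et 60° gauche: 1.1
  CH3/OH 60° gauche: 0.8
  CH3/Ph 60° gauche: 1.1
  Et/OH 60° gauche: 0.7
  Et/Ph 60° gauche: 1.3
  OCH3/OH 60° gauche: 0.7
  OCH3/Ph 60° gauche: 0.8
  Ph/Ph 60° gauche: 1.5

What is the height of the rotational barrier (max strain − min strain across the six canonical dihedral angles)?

Et at 0° is eclipsed. OH at 0° is eclipsed with Et at 0° (2.2); H at 120° is eclipsed with OCH3 at 120° (1.3); Ph at 240° is eclipsed with CH3 at 240° (3.6). Total 7.1 kcal/mol.
Et at 60° is staggered. OH at 0° is gauche with Et at 60° (0.7); OH at 0° is gauche with CH3 at 300° (0.8); Ph at 240° is gauche with OCH3 at 180° (0.8); Ph at 240° is gauche with CH3 at 300° (1.1). Total 3.4 kcal/mol.
Et at 120° is eclipsed. OH at 0° is eclipsed with CH3 at 0° (2.6); H at 120° is eclipsed with Et at 120° (1.6); Ph at 240° is eclipsed with OCH3 at 240° (3.3). Total 7.5 kcal/mol.
Et at 180° is staggered. OH at 0° is gauche with OCH3 at 300° (0.7); OH at 0° is gauche with CH3 at 60° (0.8); Ph at 240° is gauche with Et at 180° (1.3); Ph at 240° is gauche with OCH3 at 300° (0.8). Total 3.6 kcal/mol.
Et at 240° is eclipsed. OH at 0° is eclipsed with OCH3 at 0° (2.1); H at 120° is eclipsed with CH3 at 120° (1.6); Ph at 240° is eclipsed with Et at 240° (3.3). Total 7.0 kcal/mol.
Et at 300° is staggered. OH at 0° is gauche with Et at 300° (0.7); OH at 0° is gauche with OCH3 at 60° (0.7); Ph at 240° is gauche with Et at 300° (1.3); Ph at 240° is gauche with CH3 at 180° (1.1). Total 3.8 kcal/mol.
Max at 120° (7.5 kcal/mol), min at 60° (3.4 kcal/mol); barrier = 4.1 kcal/mol.

4.1 kcal/mol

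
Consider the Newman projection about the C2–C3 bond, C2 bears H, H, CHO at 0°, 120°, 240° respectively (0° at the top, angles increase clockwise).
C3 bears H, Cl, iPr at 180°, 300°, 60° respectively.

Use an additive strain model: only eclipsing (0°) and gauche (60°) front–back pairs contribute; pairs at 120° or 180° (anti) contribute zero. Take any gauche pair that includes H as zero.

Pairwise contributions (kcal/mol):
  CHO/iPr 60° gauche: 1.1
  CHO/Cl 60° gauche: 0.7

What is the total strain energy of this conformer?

This conformer (staggered): CHO(240°)/Cl(300°) gauche 0.7 → 0.7 kcal/mol.

0.7 kcal/mol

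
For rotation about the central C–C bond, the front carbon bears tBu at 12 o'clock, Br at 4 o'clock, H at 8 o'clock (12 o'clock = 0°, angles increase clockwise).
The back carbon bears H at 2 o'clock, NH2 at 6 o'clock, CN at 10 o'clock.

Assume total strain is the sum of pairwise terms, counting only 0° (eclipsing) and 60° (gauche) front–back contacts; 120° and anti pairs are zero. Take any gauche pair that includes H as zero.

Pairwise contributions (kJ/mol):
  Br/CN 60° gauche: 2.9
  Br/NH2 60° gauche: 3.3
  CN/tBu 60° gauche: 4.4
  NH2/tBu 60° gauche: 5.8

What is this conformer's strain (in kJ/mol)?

This conformer (staggered): tBu(0°)/CN(300°) gauche 4.4; Br(120°)/NH2(180°) gauche 3.3 → 7.7 kJ/mol.

7.7 kJ/mol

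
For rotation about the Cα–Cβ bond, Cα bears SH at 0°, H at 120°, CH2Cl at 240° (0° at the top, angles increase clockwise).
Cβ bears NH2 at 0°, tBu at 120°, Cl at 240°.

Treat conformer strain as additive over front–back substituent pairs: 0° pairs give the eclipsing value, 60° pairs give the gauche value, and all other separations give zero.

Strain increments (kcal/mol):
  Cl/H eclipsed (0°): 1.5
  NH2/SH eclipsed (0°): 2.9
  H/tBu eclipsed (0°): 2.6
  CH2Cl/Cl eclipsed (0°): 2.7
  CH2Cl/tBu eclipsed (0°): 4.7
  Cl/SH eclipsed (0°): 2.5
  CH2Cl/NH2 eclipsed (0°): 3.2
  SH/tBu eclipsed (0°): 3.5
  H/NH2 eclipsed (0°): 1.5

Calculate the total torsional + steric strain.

8.2 kcal/mol

This conformer (eclipsed): SH–NH2 eclipsed, H–tBu eclipsed, CH2Cl–Cl eclipsed; 2.9 + 2.6 + 2.7 = 8.2 kcal/mol.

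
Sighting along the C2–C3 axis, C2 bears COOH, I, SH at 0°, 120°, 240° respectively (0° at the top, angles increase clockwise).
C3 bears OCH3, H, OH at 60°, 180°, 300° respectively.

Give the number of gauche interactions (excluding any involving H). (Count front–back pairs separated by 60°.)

Non-H gauche pairs: COOH(0°)/OCH3(60°); COOH(0°)/OH(300°); I(120°)/OCH3(60°); SH(240°)/OH(300°) — 4 interactions.

4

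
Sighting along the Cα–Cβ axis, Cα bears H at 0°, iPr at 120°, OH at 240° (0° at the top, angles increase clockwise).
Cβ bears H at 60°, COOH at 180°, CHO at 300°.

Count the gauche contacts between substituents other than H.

3

Non-H gauche pairs: iPr(120°)/COOH(180°); OH(240°)/COOH(180°); OH(240°)/CHO(300°) — 3 interactions.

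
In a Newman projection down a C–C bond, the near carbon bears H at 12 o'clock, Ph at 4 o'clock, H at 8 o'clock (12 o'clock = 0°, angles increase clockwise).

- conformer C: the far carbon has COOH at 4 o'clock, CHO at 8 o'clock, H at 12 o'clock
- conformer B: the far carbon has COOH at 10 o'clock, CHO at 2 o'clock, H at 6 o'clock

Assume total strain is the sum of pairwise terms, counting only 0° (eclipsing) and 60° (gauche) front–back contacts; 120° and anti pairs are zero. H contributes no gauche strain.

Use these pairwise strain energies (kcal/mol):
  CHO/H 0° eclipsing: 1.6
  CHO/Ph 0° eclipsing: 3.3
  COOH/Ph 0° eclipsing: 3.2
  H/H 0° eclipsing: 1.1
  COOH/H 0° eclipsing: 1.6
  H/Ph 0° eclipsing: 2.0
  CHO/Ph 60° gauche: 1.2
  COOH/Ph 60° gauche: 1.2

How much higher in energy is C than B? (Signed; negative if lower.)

C (eclipsed): H(0°)/H(0°) eclipsed 1.1; Ph(120°)/COOH(120°) eclipsed 3.2; H(240°)/CHO(240°) eclipsed 1.6 → 5.9 kcal/mol.
B (staggered): Ph(120°)/CHO(60°) gauche 1.2 → 1.2 kcal/mol.
E(C) − E(B) = 5.9 − 1.2 = +4.7 kcal/mol.

+4.7 kcal/mol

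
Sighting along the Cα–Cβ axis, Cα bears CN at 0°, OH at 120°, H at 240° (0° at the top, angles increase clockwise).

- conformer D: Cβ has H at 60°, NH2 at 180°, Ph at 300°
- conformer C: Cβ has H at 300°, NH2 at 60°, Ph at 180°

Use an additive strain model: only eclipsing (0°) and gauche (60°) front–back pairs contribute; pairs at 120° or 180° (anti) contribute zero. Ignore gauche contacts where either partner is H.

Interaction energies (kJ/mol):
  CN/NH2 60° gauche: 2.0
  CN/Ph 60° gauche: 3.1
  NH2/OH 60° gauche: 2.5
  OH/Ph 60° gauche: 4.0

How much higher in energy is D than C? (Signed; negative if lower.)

-2.9 kJ/mol

D is staggered. CN at 0° is gauche with Ph at 300° (3.1); OH at 120° is gauche with NH2 at 180° (2.5). Total 5.6 kJ/mol.
C is staggered. CN at 0° is gauche with NH2 at 60° (2.0); OH at 120° is gauche with NH2 at 60° (2.5); OH at 120° is gauche with Ph at 180° (4.0). Total 8.5 kJ/mol.
E(D) − E(C) = 5.6 − 8.5 = -2.9 kJ/mol.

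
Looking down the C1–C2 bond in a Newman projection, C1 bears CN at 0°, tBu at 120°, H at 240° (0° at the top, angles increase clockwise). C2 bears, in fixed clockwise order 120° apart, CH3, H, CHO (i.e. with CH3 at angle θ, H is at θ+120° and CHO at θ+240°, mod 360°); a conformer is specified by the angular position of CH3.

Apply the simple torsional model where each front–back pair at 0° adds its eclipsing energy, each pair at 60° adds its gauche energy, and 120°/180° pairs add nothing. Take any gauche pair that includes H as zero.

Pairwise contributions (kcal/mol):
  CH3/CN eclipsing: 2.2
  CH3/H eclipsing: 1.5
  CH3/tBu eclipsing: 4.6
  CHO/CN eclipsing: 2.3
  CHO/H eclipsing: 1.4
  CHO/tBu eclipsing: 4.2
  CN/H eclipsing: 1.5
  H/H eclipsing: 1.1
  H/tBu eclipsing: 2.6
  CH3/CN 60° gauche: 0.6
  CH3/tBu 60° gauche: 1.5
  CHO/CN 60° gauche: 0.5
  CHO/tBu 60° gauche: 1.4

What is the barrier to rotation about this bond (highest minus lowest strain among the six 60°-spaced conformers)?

CH3 at 0° is eclipsed. CN at 0° is eclipsed with CH3 at 0° (2.2); tBu at 120° is eclipsed with H at 120° (2.6); H at 240° is eclipsed with CHO at 240° (1.4). Total 6.2 kcal/mol.
CH3 at 60° is staggered. CN at 0° is gauche with CH3 at 60° (0.6); CN at 0° is gauche with CHO at 300° (0.5); tBu at 120° is gauche with CH3 at 60° (1.5). Total 2.6 kcal/mol.
CH3 at 120° is eclipsed. CN at 0° is eclipsed with CHO at 0° (2.3); tBu at 120° is eclipsed with CH3 at 120° (4.6); H at 240° is eclipsed with H at 240° (1.1). Total 8.0 kcal/mol.
CH3 at 180° is staggered. CN at 0° is gauche with CHO at 60° (0.5); tBu at 120° is gauche with CH3 at 180° (1.5); tBu at 120° is gauche with CHO at 60° (1.4). Total 3.4 kcal/mol.
CH3 at 240° is eclipsed. CN at 0° is eclipsed with H at 0° (1.5); tBu at 120° is eclipsed with CHO at 120° (4.2); H at 240° is eclipsed with CH3 at 240° (1.5). Total 7.2 kcal/mol.
CH3 at 300° is staggered. CN at 0° is gauche with CH3 at 300° (0.6); tBu at 120° is gauche with CHO at 180° (1.4). Total 2.0 kcal/mol.
Max at 120° (8.0 kcal/mol), min at 300° (2.0 kcal/mol); barrier = 6.0 kcal/mol.

6.0 kcal/mol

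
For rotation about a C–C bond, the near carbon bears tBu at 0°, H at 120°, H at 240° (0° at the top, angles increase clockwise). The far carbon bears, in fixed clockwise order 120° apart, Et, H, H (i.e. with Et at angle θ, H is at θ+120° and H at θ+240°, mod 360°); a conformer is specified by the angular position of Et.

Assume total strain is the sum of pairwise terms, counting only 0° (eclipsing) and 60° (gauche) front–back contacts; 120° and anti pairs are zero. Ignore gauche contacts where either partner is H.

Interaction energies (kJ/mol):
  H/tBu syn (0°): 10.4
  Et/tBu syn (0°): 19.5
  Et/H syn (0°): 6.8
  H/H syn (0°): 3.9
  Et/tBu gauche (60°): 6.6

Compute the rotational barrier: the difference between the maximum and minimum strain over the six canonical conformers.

Et at 0° (eclipsed): tBu–Et eclipsed, H–H eclipsed, H–H eclipsed; 19.5 + 3.9 + 3.9 = 27.3 kJ/mol.
Et at 60° (staggered): tBu–Et gauche; 6.6 = 6.6 kJ/mol.
Et at 120° (eclipsed): tBu–H eclipsed, H–Et eclipsed, H–H eclipsed; 10.4 + 6.8 + 3.9 = 21.1 kJ/mol.
Et at 180° (staggered): no non-H gauche contacts → 0.0 kJ/mol.
Et at 240° (eclipsed): tBu–H eclipsed, H–H eclipsed, H–Et eclipsed; 10.4 + 3.9 + 6.8 = 21.1 kJ/mol.
Et at 300° (staggered): tBu–Et gauche; 6.6 = 6.6 kJ/mol.
Max at 0° (27.3 kJ/mol), min at 180° (0.0 kJ/mol); barrier = 27.3 kJ/mol.

27.3 kJ/mol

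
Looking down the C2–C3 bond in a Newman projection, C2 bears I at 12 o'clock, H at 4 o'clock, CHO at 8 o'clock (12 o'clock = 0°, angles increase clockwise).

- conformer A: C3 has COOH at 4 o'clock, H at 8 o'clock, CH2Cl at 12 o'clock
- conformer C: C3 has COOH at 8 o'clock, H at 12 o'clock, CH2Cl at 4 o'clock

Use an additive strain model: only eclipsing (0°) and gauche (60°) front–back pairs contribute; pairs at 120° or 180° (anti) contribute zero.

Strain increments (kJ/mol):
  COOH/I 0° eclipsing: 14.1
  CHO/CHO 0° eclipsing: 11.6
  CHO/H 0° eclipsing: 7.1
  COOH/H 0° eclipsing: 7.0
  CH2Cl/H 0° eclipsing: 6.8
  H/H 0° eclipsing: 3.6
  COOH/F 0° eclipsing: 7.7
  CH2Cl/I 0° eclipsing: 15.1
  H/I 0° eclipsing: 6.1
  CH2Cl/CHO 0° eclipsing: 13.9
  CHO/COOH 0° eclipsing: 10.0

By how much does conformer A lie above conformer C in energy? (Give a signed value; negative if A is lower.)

A (eclipsed): I(0°)/CH2Cl(0°) eclipsed 15.1; H(120°)/COOH(120°) eclipsed 7.0; CHO(240°)/H(240°) eclipsed 7.1 → 29.2 kJ/mol.
C (eclipsed): I(0°)/H(0°) eclipsed 6.1; H(120°)/CH2Cl(120°) eclipsed 6.8; CHO(240°)/COOH(240°) eclipsed 10.0 → 22.9 kJ/mol.
E(A) − E(C) = 29.2 − 22.9 = +6.3 kJ/mol.

+6.3 kJ/mol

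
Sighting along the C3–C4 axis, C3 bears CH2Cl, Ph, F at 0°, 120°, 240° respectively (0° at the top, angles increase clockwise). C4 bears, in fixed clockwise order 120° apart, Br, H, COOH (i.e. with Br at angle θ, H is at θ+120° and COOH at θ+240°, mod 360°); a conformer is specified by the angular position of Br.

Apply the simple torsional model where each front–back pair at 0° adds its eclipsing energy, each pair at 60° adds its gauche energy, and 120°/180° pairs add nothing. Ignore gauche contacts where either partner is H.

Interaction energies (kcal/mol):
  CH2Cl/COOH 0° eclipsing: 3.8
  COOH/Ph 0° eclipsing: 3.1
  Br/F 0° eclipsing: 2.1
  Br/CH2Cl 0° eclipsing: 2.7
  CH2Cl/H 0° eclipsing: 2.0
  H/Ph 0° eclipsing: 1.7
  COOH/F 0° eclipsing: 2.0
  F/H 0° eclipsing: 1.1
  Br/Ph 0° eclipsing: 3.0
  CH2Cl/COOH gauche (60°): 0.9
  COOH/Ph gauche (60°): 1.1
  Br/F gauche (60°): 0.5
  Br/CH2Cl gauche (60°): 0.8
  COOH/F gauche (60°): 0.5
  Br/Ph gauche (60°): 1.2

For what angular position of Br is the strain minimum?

Br at 0° (eclipsed): CH2Cl(0°)/Br(0°) eclipsed 2.7; Ph(120°)/H(120°) eclipsed 1.7; F(240°)/COOH(240°) eclipsed 2.0 → 6.4 kcal/mol.
Br at 60° (staggered): CH2Cl(0°)/Br(60°) gauche 0.8; CH2Cl(0°)/COOH(300°) gauche 0.9; Ph(120°)/Br(60°) gauche 1.2; F(240°)/COOH(300°) gauche 0.5 → 3.4 kcal/mol.
Br at 120° (eclipsed): CH2Cl(0°)/COOH(0°) eclipsed 3.8; Ph(120°)/Br(120°) eclipsed 3.0; F(240°)/H(240°) eclipsed 1.1 → 7.9 kcal/mol.
Br at 180° (staggered): CH2Cl(0°)/COOH(60°) gauche 0.9; Ph(120°)/Br(180°) gauche 1.2; Ph(120°)/COOH(60°) gauche 1.1; F(240°)/Br(180°) gauche 0.5 → 3.7 kcal/mol.
Br at 240° (eclipsed): CH2Cl(0°)/H(0°) eclipsed 2.0; Ph(120°)/COOH(120°) eclipsed 3.1; F(240°)/Br(240°) eclipsed 2.1 → 7.2 kcal/mol.
Br at 300° (staggered): CH2Cl(0°)/Br(300°) gauche 0.8; Ph(120°)/COOH(180°) gauche 1.1; F(240°)/Br(300°) gauche 0.5; F(240°)/COOH(180°) gauche 0.5 → 2.9 kcal/mol.
The minimum (2.9 kcal/mol) occurs with Br at 300°.

300°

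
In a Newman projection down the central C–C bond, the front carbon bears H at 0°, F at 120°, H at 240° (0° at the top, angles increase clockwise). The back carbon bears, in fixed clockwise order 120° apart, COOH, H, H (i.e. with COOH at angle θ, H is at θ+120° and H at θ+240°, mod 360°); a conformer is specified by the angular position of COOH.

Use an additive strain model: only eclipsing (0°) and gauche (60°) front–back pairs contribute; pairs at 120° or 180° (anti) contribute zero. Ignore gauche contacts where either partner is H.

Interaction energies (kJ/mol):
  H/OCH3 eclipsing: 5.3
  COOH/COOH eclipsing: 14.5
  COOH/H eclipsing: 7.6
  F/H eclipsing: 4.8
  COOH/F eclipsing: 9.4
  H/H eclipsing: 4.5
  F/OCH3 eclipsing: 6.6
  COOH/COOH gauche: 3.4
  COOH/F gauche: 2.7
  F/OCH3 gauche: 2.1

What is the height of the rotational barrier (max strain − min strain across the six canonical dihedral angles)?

18.4 kJ/mol

COOH at 0° (eclipsed): H–COOH eclipsed, F–H eclipsed, H–H eclipsed; 7.6 + 4.8 + 4.5 = 16.9 kJ/mol.
COOH at 60° (staggered): F–COOH gauche; 2.7 = 2.7 kJ/mol.
COOH at 120° (eclipsed): H–H eclipsed, F–COOH eclipsed, H–H eclipsed; 4.5 + 9.4 + 4.5 = 18.4 kJ/mol.
COOH at 180° (staggered): F–COOH gauche; 2.7 = 2.7 kJ/mol.
COOH at 240° (eclipsed): H–H eclipsed, F–H eclipsed, H–COOH eclipsed; 4.5 + 4.8 + 7.6 = 16.9 kJ/mol.
COOH at 300° (staggered): no non-H gauche contacts → 0.0 kJ/mol.
Max at 120° (18.4 kJ/mol), min at 300° (0.0 kJ/mol); barrier = 18.4 kJ/mol.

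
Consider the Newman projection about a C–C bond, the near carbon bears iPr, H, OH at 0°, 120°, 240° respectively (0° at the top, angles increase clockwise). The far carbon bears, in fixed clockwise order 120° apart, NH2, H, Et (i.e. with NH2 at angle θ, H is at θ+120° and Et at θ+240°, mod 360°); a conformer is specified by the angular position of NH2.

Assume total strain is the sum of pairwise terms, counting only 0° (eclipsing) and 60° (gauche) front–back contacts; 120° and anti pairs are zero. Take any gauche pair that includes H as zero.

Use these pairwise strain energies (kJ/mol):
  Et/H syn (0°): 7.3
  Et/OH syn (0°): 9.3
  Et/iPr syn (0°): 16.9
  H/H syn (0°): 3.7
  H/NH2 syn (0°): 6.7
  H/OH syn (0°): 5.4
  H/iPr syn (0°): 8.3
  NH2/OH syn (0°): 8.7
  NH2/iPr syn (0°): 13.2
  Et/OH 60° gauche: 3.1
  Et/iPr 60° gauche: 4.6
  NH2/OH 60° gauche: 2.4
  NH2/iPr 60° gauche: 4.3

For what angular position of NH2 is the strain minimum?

NH2 at 0° is eclipsed. iPr at 0° is eclipsed with NH2 at 0° (13.2); H at 120° is eclipsed with H at 120° (3.7); OH at 240° is eclipsed with Et at 240° (9.3). Total 26.2 kJ/mol.
NH2 at 60° is staggered. iPr at 0° is gauche with NH2 at 60° (4.3); iPr at 0° is gauche with Et at 300° (4.6); OH at 240° is gauche with Et at 300° (3.1). Total 12.0 kJ/mol.
NH2 at 120° is eclipsed. iPr at 0° is eclipsed with Et at 0° (16.9); H at 120° is eclipsed with NH2 at 120° (6.7); OH at 240° is eclipsed with H at 240° (5.4). Total 29.0 kJ/mol.
NH2 at 180° is staggered. iPr at 0° is gauche with Et at 60° (4.6); OH at 240° is gauche with NH2 at 180° (2.4). Total 7.0 kJ/mol.
NH2 at 240° is eclipsed. iPr at 0° is eclipsed with H at 0° (8.3); H at 120° is eclipsed with Et at 120° (7.3); OH at 240° is eclipsed with NH2 at 240° (8.7). Total 24.3 kJ/mol.
NH2 at 300° is staggered. iPr at 0° is gauche with NH2 at 300° (4.3); OH at 240° is gauche with NH2 at 300° (2.4); OH at 240° is gauche with Et at 180° (3.1). Total 9.8 kJ/mol.
The minimum (7.0 kJ/mol) occurs with NH2 at 180°.

180°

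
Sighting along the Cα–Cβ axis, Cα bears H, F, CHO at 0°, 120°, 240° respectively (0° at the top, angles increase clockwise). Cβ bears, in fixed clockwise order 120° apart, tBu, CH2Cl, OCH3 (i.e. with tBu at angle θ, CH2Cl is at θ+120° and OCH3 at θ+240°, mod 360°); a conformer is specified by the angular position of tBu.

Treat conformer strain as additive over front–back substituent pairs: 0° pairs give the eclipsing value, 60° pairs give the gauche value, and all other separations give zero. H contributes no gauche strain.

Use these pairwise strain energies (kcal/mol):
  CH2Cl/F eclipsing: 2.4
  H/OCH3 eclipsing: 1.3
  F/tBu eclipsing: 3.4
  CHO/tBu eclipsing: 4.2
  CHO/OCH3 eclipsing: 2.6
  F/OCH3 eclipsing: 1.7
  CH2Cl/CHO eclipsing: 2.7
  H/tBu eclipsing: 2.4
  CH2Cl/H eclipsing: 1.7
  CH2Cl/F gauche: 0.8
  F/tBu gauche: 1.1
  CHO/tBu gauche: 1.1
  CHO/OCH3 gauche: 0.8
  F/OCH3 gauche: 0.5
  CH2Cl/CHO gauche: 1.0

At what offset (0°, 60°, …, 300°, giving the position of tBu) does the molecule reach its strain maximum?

240°

tBu at 0° is eclipsed. H at 0° is eclipsed with tBu at 0° (2.4); F at 120° is eclipsed with CH2Cl at 120° (2.4); CHO at 240° is eclipsed with OCH3 at 240° (2.6). Total 7.4 kcal/mol.
tBu at 60° is staggered. F at 120° is gauche with tBu at 60° (1.1); F at 120° is gauche with CH2Cl at 180° (0.8); CHO at 240° is gauche with CH2Cl at 180° (1.0); CHO at 240° is gauche with OCH3 at 300° (0.8). Total 3.7 kcal/mol.
tBu at 120° is eclipsed. H at 0° is eclipsed with OCH3 at 0° (1.3); F at 120° is eclipsed with tBu at 120° (3.4); CHO at 240° is eclipsed with CH2Cl at 240° (2.7). Total 7.4 kcal/mol.
tBu at 180° is staggered. F at 120° is gauche with tBu at 180° (1.1); F at 120° is gauche with OCH3 at 60° (0.5); CHO at 240° is gauche with tBu at 180° (1.1); CHO at 240° is gauche with CH2Cl at 300° (1.0). Total 3.7 kcal/mol.
tBu at 240° is eclipsed. H at 0° is eclipsed with CH2Cl at 0° (1.7); F at 120° is eclipsed with OCH3 at 120° (1.7); CHO at 240° is eclipsed with tBu at 240° (4.2). Total 7.6 kcal/mol.
tBu at 300° is staggered. F at 120° is gauche with CH2Cl at 60° (0.8); F at 120° is gauche with OCH3 at 180° (0.5); CHO at 240° is gauche with tBu at 300° (1.1); CHO at 240° is gauche with OCH3 at 180° (0.8). Total 3.2 kcal/mol.
The maximum (7.6 kcal/mol) occurs with tBu at 240°.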